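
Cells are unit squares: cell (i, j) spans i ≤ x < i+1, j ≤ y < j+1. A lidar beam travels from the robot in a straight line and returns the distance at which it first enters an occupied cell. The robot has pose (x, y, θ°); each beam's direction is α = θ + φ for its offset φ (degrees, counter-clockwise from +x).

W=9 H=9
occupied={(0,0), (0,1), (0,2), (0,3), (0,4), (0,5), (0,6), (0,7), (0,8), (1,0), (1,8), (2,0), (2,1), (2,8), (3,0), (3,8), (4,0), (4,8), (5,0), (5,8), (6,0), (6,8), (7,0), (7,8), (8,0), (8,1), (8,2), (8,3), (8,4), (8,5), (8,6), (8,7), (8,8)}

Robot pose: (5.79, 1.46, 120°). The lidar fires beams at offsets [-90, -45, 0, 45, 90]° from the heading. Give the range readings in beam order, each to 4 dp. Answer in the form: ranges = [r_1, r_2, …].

ranges = [2.5519, 6.7707, 7.5517, 4.9590, 0.9200]

beam 1: φ=-90°, α=30°
  cosα=0.8660 sinα=0.5000 | (5,1) | tMaxX 0.2425 tMaxY 1.0800 | tΔX 1.1547 tΔY 2.0000
    t=0.2425 [x] (6,1)
    t=1.0800 [y] (6,2)
    t=1.3972 [x] (7,2)
    t=2.5519 [x] (8,2) — stop
  → r_1 = 2.5519
beam 2: φ=-45°, α=75°
  cosα=0.2588 sinα=0.9659 | (5,1) | tMaxX 0.8114 tMaxY 0.5590 | tΔX 3.8637 tΔY 1.0353
    t=0.5590 [y] (5,2)
    t=0.8114 [x] (6,2)
    t=1.5943 [y] (6,3)
    t=2.6296 [y] (6,4)
    t=3.6649 [y] (6,5)
    t=4.6751 [x] (7,5)
    t=4.7002 [y] (7,6)
    t=5.7354 [y] (7,7)
    t=6.7707 [y] (7,8) — stop
  → r_2 = 6.7707
beam 3: φ=0°, α=120°
  cosα=-0.5000 sinα=0.8660 | (5,1) | tMaxX 1.5800 tMaxY 0.6235 | tΔX 2.0000 tΔY 1.1547
    t=0.6235 [y] (5,2)
    t=1.5800 [x] (4,2)
    t=1.7782 [y] (4,3)
    t=2.9329 [y] (4,4)
    t=3.5800 [x] (3,4)
    t=4.0876 [y] (3,5)
    t=5.2423 [y] (3,6)
    t=5.5800 [x] (2,6)
    t=6.3970 [y] (2,7)
    t=7.5517 [y] (2,8) — stop
  → r_3 = 7.5517
beam 4: φ=45°, α=165°
  cosα=-0.9659 sinα=0.2588 | (5,1) | tMaxX 0.8179 tMaxY 2.0864 | tΔX 1.0353 tΔY 3.8637
    t=0.8179 [x] (4,1)
    t=1.8531 [x] (3,1)
    t=2.0864 [y] (3,2)
    t=2.8884 [x] (2,2)
    t=3.9237 [x] (1,2)
    t=4.9590 [x] (0,2) — stop
  → r_4 = 4.9590
beam 5: φ=90°, α=210°
  cosα=-0.8660 sinα=-0.5000 | (5,1) | tMaxX 0.9122 tMaxY 0.9200 | tΔX 1.1547 tΔY 2.0000
    t=0.9122 [x] (4,1)
    t=0.9200 [y] (4,0) — stop
  → r_5 = 0.9200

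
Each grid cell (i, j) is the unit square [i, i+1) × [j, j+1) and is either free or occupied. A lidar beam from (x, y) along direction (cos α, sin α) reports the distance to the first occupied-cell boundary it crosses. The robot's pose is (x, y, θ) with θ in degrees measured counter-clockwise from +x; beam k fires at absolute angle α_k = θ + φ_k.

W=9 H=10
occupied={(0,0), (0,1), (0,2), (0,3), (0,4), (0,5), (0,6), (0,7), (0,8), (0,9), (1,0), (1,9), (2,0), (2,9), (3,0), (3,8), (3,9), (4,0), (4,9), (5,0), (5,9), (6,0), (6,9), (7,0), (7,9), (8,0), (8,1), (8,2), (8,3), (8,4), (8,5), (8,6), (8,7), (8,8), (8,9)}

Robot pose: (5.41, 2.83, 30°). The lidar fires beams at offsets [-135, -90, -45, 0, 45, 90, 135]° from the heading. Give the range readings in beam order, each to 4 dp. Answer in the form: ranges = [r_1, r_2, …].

beam 1: φ=-135°, α=255°
  dir = (cos 255°, sin 255°) = (-0.2588, -0.9659); from cell (5,2)
  next x-line at t=1.5841, next y-line at t=0.8593; Δt_x=3.8637, Δt_y=1.0353
    y: enter (5,1) at t=0.8593
    x: enter (4,1) at t=1.5841
    y: enter (4,0) at t=1.8946 ← occupied
  → r_1 = 1.8946
beam 2: φ=-90°, α=300°
  dir = (cos 300°, sin 300°) = (0.5000, -0.8660); from cell (5,2)
  next x-line at t=1.1800, next y-line at t=0.9584; Δt_x=2.0000, Δt_y=1.1547
    y: enter (5,1) at t=0.9584
    x: enter (6,1) at t=1.1800
    y: enter (6,0) at t=2.1131 ← occupied
  → r_2 = 2.1131
beam 3: φ=-45°, α=345°
  dir = (cos 345°, sin 345°) = (0.9659, -0.2588); from cell (5,2)
  next x-line at t=0.6108, next y-line at t=3.2069; Δt_x=1.0353, Δt_y=3.8637
    x: enter (6,2) at t=0.6108
    x: enter (7,2) at t=1.6461
    x: enter (8,2) at t=2.6814 ← occupied
  → r_3 = 2.6814
beam 4: φ=0°, α=30°
  dir = (cos 30°, sin 30°) = (0.8660, 0.5000); from cell (5,2)
  next x-line at t=0.6813, next y-line at t=0.3400; Δt_x=1.1547, Δt_y=2.0000
    y: enter (5,3) at t=0.3400
    x: enter (6,3) at t=0.6813
    x: enter (7,3) at t=1.8360
    y: enter (7,4) at t=2.3400
    x: enter (8,4) at t=2.9907 ← occupied
  → r_4 = 2.9907
beam 5: φ=45°, α=75°
  dir = (cos 75°, sin 75°) = (0.2588, 0.9659); from cell (5,2)
  next x-line at t=2.2796, next y-line at t=0.1760; Δt_x=3.8637, Δt_y=1.0353
    y: enter (5,3) at t=0.1760
    y: enter (5,4) at t=1.2113
    y: enter (5,5) at t=2.2465
    x: enter (6,5) at t=2.2796
    y: enter (6,6) at t=3.2818
    y: enter (6,7) at t=4.3171
    y: enter (6,8) at t=5.3524
    x: enter (7,8) at t=6.1433
    y: enter (7,9) at t=6.3877 ← occupied
  → r_5 = 6.3877
beam 6: φ=90°, α=120°
  dir = (cos 120°, sin 120°) = (-0.5000, 0.8660); from cell (5,2)
  next x-line at t=0.8200, next y-line at t=0.1963; Δt_x=2.0000, Δt_y=1.1547
    y: enter (5,3) at t=0.1963
    x: enter (4,3) at t=0.8200
    y: enter (4,4) at t=1.3510
    y: enter (4,5) at t=2.5057
    x: enter (3,5) at t=2.8200
    y: enter (3,6) at t=3.6604
    y: enter (3,7) at t=4.8151
    x: enter (2,7) at t=4.8200
    y: enter (2,8) at t=5.9698
    x: enter (1,8) at t=6.8200
    y: enter (1,9) at t=7.1245 ← occupied
  → r_6 = 7.1245
beam 7: φ=135°, α=165°
  dir = (cos 165°, sin 165°) = (-0.9659, 0.2588); from cell (5,2)
  next x-line at t=0.4245, next y-line at t=0.6568; Δt_x=1.0353, Δt_y=3.8637
    x: enter (4,2) at t=0.4245
    y: enter (4,3) at t=0.6568
    x: enter (3,3) at t=1.4597
    x: enter (2,3) at t=2.4950
    x: enter (1,3) at t=3.5303
    y: enter (1,4) at t=4.5205
    x: enter (0,4) at t=4.5656 ← occupied
  → r_7 = 4.5656

ranges = [1.8946, 2.1131, 2.6814, 2.9907, 6.3877, 7.1245, 4.5656]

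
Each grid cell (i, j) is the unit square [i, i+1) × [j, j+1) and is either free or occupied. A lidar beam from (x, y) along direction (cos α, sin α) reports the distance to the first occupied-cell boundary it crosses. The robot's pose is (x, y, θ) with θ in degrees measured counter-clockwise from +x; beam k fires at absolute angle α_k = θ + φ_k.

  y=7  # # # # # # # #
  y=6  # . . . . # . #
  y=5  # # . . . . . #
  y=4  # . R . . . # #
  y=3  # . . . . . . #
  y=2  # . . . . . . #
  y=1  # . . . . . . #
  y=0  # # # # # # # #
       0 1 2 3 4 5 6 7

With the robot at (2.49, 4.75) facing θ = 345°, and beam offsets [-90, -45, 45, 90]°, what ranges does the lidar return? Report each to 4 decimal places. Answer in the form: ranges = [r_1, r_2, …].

ranges = [3.8823, 4.3301, 2.8983, 2.3294]

beam 1: φ=-90°, α=255°
  direction (-0.2588, -0.9659); cell (2,4); t to first gridline: x 1.8932, y 0.7765 (then +3.8637 / +1.0353)
    (2,3) via y @ 0.7765
    (2,2) via y @ 1.8117
    (1,2) via x @ 1.8932
    (1,1) via y @ 2.8470
    (1,0) via y @ 3.8823  # hit
  → r_1 = 3.8823
beam 2: φ=-45°, α=300°
  direction (0.5000, -0.8660); cell (2,4); t to first gridline: x 1.0200, y 0.8660 (then +2.0000 / +1.1547)
    (2,3) via y @ 0.8660
    (3,3) via x @ 1.0200
    (3,2) via y @ 2.0207
    (4,2) via x @ 3.0200
    (4,1) via y @ 3.1754
    (4,0) via y @ 4.3301  # hit
  → r_2 = 4.3301
beam 3: φ=45°, α=30°
  direction (0.8660, 0.5000); cell (2,4); t to first gridline: x 0.5889, y 0.5000 (then +1.1547 / +2.0000)
    (2,5) via y @ 0.5000
    (3,5) via x @ 0.5889
    (4,5) via x @ 1.7436
    (4,6) via y @ 2.5000
    (5,6) via x @ 2.8983  # hit
  → r_3 = 2.8983
beam 4: φ=90°, α=75°
  direction (0.2588, 0.9659); cell (2,4); t to first gridline: x 1.9705, y 0.2588 (then +3.8637 / +1.0353)
    (2,5) via y @ 0.2588
    (2,6) via y @ 1.2941
    (3,6) via x @ 1.9705
    (3,7) via y @ 2.3294  # hit
  → r_4 = 2.3294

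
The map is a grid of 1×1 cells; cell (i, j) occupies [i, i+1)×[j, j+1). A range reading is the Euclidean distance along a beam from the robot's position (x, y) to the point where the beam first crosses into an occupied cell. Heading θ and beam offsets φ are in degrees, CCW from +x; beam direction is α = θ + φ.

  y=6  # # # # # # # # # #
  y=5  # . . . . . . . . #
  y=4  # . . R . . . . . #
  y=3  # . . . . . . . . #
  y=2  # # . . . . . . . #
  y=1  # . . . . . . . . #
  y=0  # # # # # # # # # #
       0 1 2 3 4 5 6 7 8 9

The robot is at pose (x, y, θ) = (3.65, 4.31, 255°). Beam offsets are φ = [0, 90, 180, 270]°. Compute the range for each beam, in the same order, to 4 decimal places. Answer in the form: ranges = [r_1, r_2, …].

ranges = [3.4268, 5.5387, 1.7496, 2.7435]

beam 1: φ=0°, α=255°
  dir = (cos 255°, sin 255°) = (-0.2588, -0.9659); from cell (3,4)
  next x-line at t=2.5114, next y-line at t=0.3209; Δt_x=3.8637, Δt_y=1.0353
    y: enter (3,3) at t=0.3209
    y: enter (3,2) at t=1.3562
    y: enter (3,1) at t=2.3915
    x: enter (2,1) at t=2.5114
    y: enter (2,0) at t=3.4268 ← occupied
  → r_1 = 3.4268
beam 2: φ=90°, α=345°
  dir = (cos 345°, sin 345°) = (0.9659, -0.2588); from cell (3,4)
  next x-line at t=0.3623, next y-line at t=1.1977; Δt_x=1.0353, Δt_y=3.8637
    x: enter (4,4) at t=0.3623
    y: enter (4,3) at t=1.1977
    x: enter (5,3) at t=1.3976
    x: enter (6,3) at t=2.4329
    x: enter (7,3) at t=3.4682
    x: enter (8,3) at t=4.5035
    y: enter (8,2) at t=5.0615
    x: enter (9,2) at t=5.5387 ← occupied
  → r_2 = 5.5387
beam 3: φ=180°, α=75°
  dir = (cos 75°, sin 75°) = (0.2588, 0.9659); from cell (3,4)
  next x-line at t=1.3523, next y-line at t=0.7143; Δt_x=3.8637, Δt_y=1.0353
    y: enter (3,5) at t=0.7143
    x: enter (4,5) at t=1.3523
    y: enter (4,6) at t=1.7496 ← occupied
  → r_3 = 1.7496
beam 4: φ=270°, α=165°
  dir = (cos 165°, sin 165°) = (-0.9659, 0.2588); from cell (3,4)
  next x-line at t=0.6729, next y-line at t=2.6660; Δt_x=1.0353, Δt_y=3.8637
    x: enter (2,4) at t=0.6729
    x: enter (1,4) at t=1.7082
    y: enter (1,5) at t=2.6660
    x: enter (0,5) at t=2.7435 ← occupied
  → r_4 = 2.7435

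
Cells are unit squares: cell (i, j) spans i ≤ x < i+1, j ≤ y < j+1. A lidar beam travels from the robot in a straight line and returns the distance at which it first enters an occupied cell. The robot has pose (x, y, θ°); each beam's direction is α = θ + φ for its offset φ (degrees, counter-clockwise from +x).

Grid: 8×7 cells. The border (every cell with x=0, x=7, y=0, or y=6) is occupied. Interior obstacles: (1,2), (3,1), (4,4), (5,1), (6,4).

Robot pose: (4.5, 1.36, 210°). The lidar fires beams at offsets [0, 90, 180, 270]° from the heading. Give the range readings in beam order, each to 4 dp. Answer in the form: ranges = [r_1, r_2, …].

beam 1: φ=0°, α=210°
  dir = (cos 210°, sin 210°) = (-0.8660, -0.5000); from cell (4,1)
  next x-line at t=0.5774, next y-line at t=0.7200; Δt_x=1.1547, Δt_y=2.0000
    x: enter (3,1) at t=0.5774 ← occupied
  → r_1 = 0.5774
beam 2: φ=90°, α=300°
  dir = (cos 300°, sin 300°) = (0.5000, -0.8660); from cell (4,1)
  next x-line at t=1.0000, next y-line at t=0.4157; Δt_x=2.0000, Δt_y=1.1547
    y: enter (4,0) at t=0.4157 ← occupied
  → r_2 = 0.4157
beam 3: φ=180°, α=30°
  dir = (cos 30°, sin 30°) = (0.8660, 0.5000); from cell (4,1)
  next x-line at t=0.5774, next y-line at t=1.2800; Δt_x=1.1547, Δt_y=2.0000
    x: enter (5,1) at t=0.5774 ← occupied
  → r_3 = 0.5774
beam 4: φ=270°, α=120°
  dir = (cos 120°, sin 120°) = (-0.5000, 0.8660); from cell (4,1)
  next x-line at t=1.0000, next y-line at t=0.7390; Δt_x=2.0000, Δt_y=1.1547
    y: enter (4,2) at t=0.7390
    x: enter (3,2) at t=1.0000
    y: enter (3,3) at t=1.8937
    x: enter (2,3) at t=3.0000
    y: enter (2,4) at t=3.0484
    y: enter (2,5) at t=4.2031
    x: enter (1,5) at t=5.0000
    y: enter (1,6) at t=5.3578 ← occupied
  → r_4 = 5.3578

ranges = [0.5774, 0.4157, 0.5774, 5.3578]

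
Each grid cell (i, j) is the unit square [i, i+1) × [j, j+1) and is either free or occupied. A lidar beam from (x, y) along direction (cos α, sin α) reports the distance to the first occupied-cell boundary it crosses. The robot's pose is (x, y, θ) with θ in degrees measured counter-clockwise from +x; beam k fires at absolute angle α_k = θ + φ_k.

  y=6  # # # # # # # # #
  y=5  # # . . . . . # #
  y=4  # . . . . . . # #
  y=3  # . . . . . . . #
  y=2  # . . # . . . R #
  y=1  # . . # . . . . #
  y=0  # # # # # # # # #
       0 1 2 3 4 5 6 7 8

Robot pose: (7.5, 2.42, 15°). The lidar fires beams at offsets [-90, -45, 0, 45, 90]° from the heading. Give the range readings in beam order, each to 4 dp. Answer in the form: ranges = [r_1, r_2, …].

beam 1: φ=-90°, α=285°
  d=(0.2588,-0.9659)  start (7,2)  tX=1.9319 tY=0.4348  stride 1/|dx|=3.8637 1/|dy|=1.0353
    cross y-line → (7,1), t=0.4348
    cross y-line → (7,0), t=1.4701 (wall)
  → r_1 = 1.4701
beam 2: φ=-45°, α=330°
  d=(0.8660,-0.5000)  start (7,2)  tX=0.5774 tY=0.8400  stride 1/|dx|=1.1547 1/|dy|=2.0000
    cross x-line → (8,2), t=0.5774 (wall)
  → r_2 = 0.5774
beam 3: φ=0°, α=15°
  d=(0.9659,0.2588)  start (7,2)  tX=0.5176 tY=2.2409  stride 1/|dx|=1.0353 1/|dy|=3.8637
    cross x-line → (8,2), t=0.5176 (wall)
  → r_3 = 0.5176
beam 4: φ=45°, α=60°
  d=(0.5000,0.8660)  start (7,2)  tX=1.0000 tY=0.6697  stride 1/|dx|=2.0000 1/|dy|=1.1547
    cross y-line → (7,3), t=0.6697
    cross x-line → (8,3), t=1.0000 (wall)
  → r_4 = 1.0000
beam 5: φ=90°, α=105°
  d=(-0.2588,0.9659)  start (7,2)  tX=1.9319 tY=0.6005  stride 1/|dx|=3.8637 1/|dy|=1.0353
    cross y-line → (7,3), t=0.6005
    cross y-line → (7,4), t=1.6357 (wall)
  → r_5 = 1.6357

ranges = [1.4701, 0.5774, 0.5176, 1.0000, 1.6357]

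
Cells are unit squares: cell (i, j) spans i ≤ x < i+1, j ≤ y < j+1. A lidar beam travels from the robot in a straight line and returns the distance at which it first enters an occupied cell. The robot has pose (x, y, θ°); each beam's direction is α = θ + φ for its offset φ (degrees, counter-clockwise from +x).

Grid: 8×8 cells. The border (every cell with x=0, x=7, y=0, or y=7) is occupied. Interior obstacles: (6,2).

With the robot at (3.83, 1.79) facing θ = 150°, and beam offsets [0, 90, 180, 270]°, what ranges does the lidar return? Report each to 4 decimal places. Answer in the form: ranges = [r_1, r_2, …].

beam 1: φ=0°, α=150°
  cosα=-0.8660 sinα=0.5000 | (3,1) | tMaxX 0.9584 tMaxY 0.4200 | tΔX 1.1547 tΔY 2.0000
    t=0.4200 [y] (3,2)
    t=0.9584 [x] (2,2)
    t=2.1131 [x] (1,2)
    t=2.4200 [y] (1,3)
    t=3.2678 [x] (0,3) — stop
  → r_1 = 3.2678
beam 2: φ=90°, α=240°
  cosα=-0.5000 sinα=-0.8660 | (3,1) | tMaxX 1.6600 tMaxY 0.9122 | tΔX 2.0000 tΔY 1.1547
    t=0.9122 [y] (3,0) — stop
  → r_2 = 0.9122
beam 3: φ=180°, α=330°
  cosα=0.8660 sinα=-0.5000 | (3,1) | tMaxX 0.1963 tMaxY 1.5800 | tΔX 1.1547 tΔY 2.0000
    t=0.1963 [x] (4,1)
    t=1.3510 [x] (5,1)
    t=1.5800 [y] (5,0) — stop
  → r_3 = 1.5800
beam 4: φ=270°, α=60°
  cosα=0.5000 sinα=0.8660 | (3,1) | tMaxX 0.3400 tMaxY 0.2425 | tΔX 2.0000 tΔY 1.1547
    t=0.2425 [y] (3,2)
    t=0.3400 [x] (4,2)
    t=1.3972 [y] (4,3)
    t=2.3400 [x] (5,3)
    t=2.5519 [y] (5,4)
    t=3.7066 [y] (5,5)
    t=4.3400 [x] (6,5)
    t=4.8613 [y] (6,6)
    t=6.0160 [y] (6,7) — stop
  → r_4 = 6.0160

ranges = [3.2678, 0.9122, 1.5800, 6.0160]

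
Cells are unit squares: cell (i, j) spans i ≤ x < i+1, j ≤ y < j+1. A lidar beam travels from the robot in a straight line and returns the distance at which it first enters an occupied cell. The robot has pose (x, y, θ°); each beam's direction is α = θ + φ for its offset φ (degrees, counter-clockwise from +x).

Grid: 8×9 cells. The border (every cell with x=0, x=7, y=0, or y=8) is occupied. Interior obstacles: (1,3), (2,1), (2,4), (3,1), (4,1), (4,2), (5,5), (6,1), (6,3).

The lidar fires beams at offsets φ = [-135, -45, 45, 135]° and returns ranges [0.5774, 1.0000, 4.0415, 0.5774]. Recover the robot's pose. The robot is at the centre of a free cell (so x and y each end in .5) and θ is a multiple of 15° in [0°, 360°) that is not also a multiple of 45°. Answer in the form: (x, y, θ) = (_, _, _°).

(x, y, θ) = (1.5, 7.5, 285°)

Candidates: 33 free-cell centres × 16 headings = 528 poses. Raycast each; keep the one whose scan matches to 4 dp.
  (3.5, 2.5, 165°): beam 2 = 1.7321 ≠ 1.0000 ✗
  (6.5, 7.5, 210°): beam 1 = 0.5176 ≠ 0.5774 ✗
  (2.5, 2.5, 210°): beam 1 = 1.5529 ≠ 0.5774 ✗
  (2.5, 3.5, 165°): beam 1 = 3.0000 ≠ 0.5774 ✗
  (2.5, 2.5, 300°): beam 1 = 1.5529 ≠ 0.5774 ✗
  …
  (1.5, 7.5, 285°): r_1=0.5774, r_2=1.0000, r_3=4.0415, r_4=0.5774 — all match ✓
Unique over the lattice → pose = (1.5, 7.5, 285°).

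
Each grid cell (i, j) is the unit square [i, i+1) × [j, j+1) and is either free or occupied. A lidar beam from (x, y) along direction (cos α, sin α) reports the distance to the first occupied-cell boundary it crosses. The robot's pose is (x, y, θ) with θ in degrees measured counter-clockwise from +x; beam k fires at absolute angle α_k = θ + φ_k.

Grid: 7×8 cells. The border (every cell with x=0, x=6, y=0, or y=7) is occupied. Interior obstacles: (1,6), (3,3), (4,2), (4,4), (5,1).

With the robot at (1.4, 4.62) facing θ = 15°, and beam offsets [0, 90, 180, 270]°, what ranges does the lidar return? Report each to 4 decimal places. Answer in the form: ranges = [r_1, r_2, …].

ranges = [4.7623, 1.4287, 0.4141, 3.7477]

beam 1: φ=0°, α=15°
  d=(0.9659,0.2588)  start (1,4)  tX=0.6212 tY=1.4682  stride 1/|dx|=1.0353 1/|dy|=3.8637
    cross x-line → (2,4), t=0.6212
    cross y-line → (2,5), t=1.4682
    cross x-line → (3,5), t=1.6564
    cross x-line → (4,5), t=2.6917
    cross x-line → (5,5), t=3.7270
    cross x-line → (6,5), t=4.7623 (wall)
  → r_1 = 4.7623
beam 2: φ=90°, α=105°
  d=(-0.2588,0.9659)  start (1,4)  tX=1.5455 tY=0.3934  stride 1/|dx|=3.8637 1/|dy|=1.0353
    cross y-line → (1,5), t=0.3934
    cross y-line → (1,6), t=1.4287 (wall)
  → r_2 = 1.4287
beam 3: φ=180°, α=195°
  d=(-0.9659,-0.2588)  start (1,4)  tX=0.4141 tY=2.3955  stride 1/|dx|=1.0353 1/|dy|=3.8637
    cross x-line → (0,4), t=0.4141 (wall)
  → r_3 = 0.4141
beam 4: φ=270°, α=285°
  d=(0.2588,-0.9659)  start (1,4)  tX=2.3182 tY=0.6419  stride 1/|dx|=3.8637 1/|dy|=1.0353
    cross y-line → (1,3), t=0.6419
    cross y-line → (1,2), t=1.6771
    cross x-line → (2,2), t=2.3182
    cross y-line → (2,1), t=2.7124
    cross y-line → (2,0), t=3.7477 (wall)
  → r_4 = 3.7477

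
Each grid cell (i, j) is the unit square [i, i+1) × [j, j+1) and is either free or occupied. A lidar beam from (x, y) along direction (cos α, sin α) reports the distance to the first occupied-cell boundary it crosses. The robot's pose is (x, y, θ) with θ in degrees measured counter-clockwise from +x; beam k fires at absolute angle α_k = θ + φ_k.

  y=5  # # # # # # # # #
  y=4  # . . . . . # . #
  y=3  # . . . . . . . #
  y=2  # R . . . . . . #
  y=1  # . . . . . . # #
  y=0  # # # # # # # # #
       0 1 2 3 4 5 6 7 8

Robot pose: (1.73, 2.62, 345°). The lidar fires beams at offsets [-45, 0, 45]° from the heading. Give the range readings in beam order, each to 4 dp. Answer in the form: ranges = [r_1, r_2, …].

ranges = [1.8706, 5.4559, 4.7600]

beam 1: φ=-45°, α=300°
  cosα=0.5000 sinα=-0.8660 | (1,2) | tMaxX 0.5400 tMaxY 0.7159 | tΔX 2.0000 tΔY 1.1547
    t=0.5400 [x] (2,2)
    t=0.7159 [y] (2,1)
    t=1.8706 [y] (2,0) — stop
  → r_1 = 1.8706
beam 2: φ=0°, α=345°
  cosα=0.9659 sinα=-0.2588 | (1,2) | tMaxX 0.2795 tMaxY 2.3955 | tΔX 1.0353 tΔY 3.8637
    t=0.2795 [x] (2,2)
    t=1.3148 [x] (3,2)
    t=2.3501 [x] (4,2)
    t=2.3955 [y] (4,1)
    t=3.3854 [x] (5,1)
    t=4.4206 [x] (6,1)
    t=5.4559 [x] (7,1) — stop
  → r_2 = 5.4559
beam 3: φ=45°, α=30°
  cosα=0.8660 sinα=0.5000 | (1,2) | tMaxX 0.3118 tMaxY 0.7600 | tΔX 1.1547 tΔY 2.0000
    t=0.3118 [x] (2,2)
    t=0.7600 [y] (2,3)
    t=1.4665 [x] (3,3)
    t=2.6212 [x] (4,3)
    t=2.7600 [y] (4,4)
    t=3.7759 [x] (5,4)
    t=4.7600 [y] (5,5) — stop
  → r_3 = 4.7600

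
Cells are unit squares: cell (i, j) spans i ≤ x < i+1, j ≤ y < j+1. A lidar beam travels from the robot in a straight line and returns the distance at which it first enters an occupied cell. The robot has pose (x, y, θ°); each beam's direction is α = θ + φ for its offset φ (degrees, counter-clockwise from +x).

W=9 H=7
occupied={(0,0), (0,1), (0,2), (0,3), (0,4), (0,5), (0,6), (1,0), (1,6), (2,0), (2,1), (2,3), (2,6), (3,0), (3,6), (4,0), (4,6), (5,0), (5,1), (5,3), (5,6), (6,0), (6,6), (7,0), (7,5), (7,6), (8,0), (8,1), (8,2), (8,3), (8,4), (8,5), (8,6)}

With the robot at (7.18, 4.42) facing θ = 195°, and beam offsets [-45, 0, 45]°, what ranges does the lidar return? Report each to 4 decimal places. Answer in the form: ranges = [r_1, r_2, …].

beam 1: φ=-45°, α=150°
  d=(-0.8660,0.5000)  start (7,4)  tX=0.2078 tY=1.1600  stride 1/|dx|=1.1547 1/|dy|=2.0000
    cross x-line → (6,4), t=0.2078
    cross y-line → (6,5), t=1.1600
    cross x-line → (5,5), t=1.3625
    cross x-line → (4,5), t=2.5172
    cross y-line → (4,6), t=3.1600 (wall)
  → r_1 = 3.1600
beam 2: φ=0°, α=195°
  d=(-0.9659,-0.2588)  start (7,4)  tX=0.1863 tY=1.6228  stride 1/|dx|=1.0353 1/|dy|=3.8637
    cross x-line → (6,4), t=0.1863
    cross x-line → (5,4), t=1.2216
    cross y-line → (5,3), t=1.6228 (wall)
  → r_2 = 1.6228
beam 3: φ=45°, α=240°
  d=(-0.5000,-0.8660)  start (7,4)  tX=0.3600 tY=0.4850  stride 1/|dx|=2.0000 1/|dy|=1.1547
    cross x-line → (6,4), t=0.3600
    cross y-line → (6,3), t=0.4850
    cross y-line → (6,2), t=1.6397
    cross x-line → (5,2), t=2.3600
    cross y-line → (5,1), t=2.7944 (wall)
  → r_3 = 2.7944

ranges = [3.1600, 1.6228, 2.7944]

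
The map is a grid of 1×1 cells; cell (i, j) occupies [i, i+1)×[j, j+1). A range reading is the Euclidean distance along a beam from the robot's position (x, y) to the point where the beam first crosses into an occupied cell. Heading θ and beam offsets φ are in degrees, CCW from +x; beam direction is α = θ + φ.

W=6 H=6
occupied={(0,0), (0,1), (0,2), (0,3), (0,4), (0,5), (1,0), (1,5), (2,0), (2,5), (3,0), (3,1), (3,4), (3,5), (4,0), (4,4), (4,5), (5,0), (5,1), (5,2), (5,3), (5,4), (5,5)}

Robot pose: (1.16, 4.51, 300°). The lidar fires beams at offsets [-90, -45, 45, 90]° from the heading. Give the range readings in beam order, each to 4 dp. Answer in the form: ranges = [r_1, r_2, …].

beam 1: φ=-90°, α=210°
  d=(-0.8660,-0.5000)  start (1,4)  tX=0.1848 tY=1.0200  stride 1/|dx|=1.1547 1/|dy|=2.0000
    cross x-line → (0,4), t=0.1848 (wall)
  → r_1 = 0.1848
beam 2: φ=-45°, α=255°
  d=(-0.2588,-0.9659)  start (1,4)  tX=0.6182 tY=0.5280  stride 1/|dx|=3.8637 1/|dy|=1.0353
    cross y-line → (1,3), t=0.5280
    cross x-line → (0,3), t=0.6182 (wall)
  → r_2 = 0.6182
beam 3: φ=45°, α=345°
  d=(0.9659,-0.2588)  start (1,4)  tX=0.8696 tY=1.9705  stride 1/|dx|=1.0353 1/|dy|=3.8637
    cross x-line → (2,4), t=0.8696
    cross x-line → (3,4), t=1.9049 (wall)
  → r_3 = 1.9049
beam 4: φ=90°, α=30°
  d=(0.8660,0.5000)  start (1,4)  tX=0.9699 tY=0.9800  stride 1/|dx|=1.1547 1/|dy|=2.0000
    cross x-line → (2,4), t=0.9699
    cross y-line → (2,5), t=0.9800 (wall)
  → r_4 = 0.9800

ranges = [0.1848, 0.6182, 1.9049, 0.9800]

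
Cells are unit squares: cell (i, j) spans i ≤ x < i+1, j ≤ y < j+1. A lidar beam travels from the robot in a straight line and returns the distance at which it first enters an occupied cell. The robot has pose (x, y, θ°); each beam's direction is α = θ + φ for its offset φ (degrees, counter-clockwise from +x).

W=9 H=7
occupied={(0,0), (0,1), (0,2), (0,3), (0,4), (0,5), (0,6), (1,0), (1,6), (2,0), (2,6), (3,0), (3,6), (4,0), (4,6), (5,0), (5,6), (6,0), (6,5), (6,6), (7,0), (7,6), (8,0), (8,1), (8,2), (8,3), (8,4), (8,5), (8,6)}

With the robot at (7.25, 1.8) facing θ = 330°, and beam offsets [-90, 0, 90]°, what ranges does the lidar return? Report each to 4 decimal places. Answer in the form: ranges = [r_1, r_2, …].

beam 1: φ=-90°, α=240°
  d=(-0.5000,-0.8660)  start (7,1)  tX=0.5000 tY=0.9238  stride 1/|dx|=2.0000 1/|dy|=1.1547
    cross x-line → (6,1), t=0.5000
    cross y-line → (6,0), t=0.9238 (wall)
  → r_1 = 0.9238
beam 2: φ=0°, α=330°
  d=(0.8660,-0.5000)  start (7,1)  tX=0.8660 tY=1.6000  stride 1/|dx|=1.1547 1/|dy|=2.0000
    cross x-line → (8,1), t=0.8660 (wall)
  → r_2 = 0.8660
beam 3: φ=90°, α=60°
  d=(0.5000,0.8660)  start (7,1)  tX=1.5000 tY=0.2309  stride 1/|dx|=2.0000 1/|dy|=1.1547
    cross y-line → (7,2), t=0.2309
    cross y-line → (7,3), t=1.3856
    cross x-line → (8,3), t=1.5000 (wall)
  → r_3 = 1.5000

ranges = [0.9238, 0.8660, 1.5000]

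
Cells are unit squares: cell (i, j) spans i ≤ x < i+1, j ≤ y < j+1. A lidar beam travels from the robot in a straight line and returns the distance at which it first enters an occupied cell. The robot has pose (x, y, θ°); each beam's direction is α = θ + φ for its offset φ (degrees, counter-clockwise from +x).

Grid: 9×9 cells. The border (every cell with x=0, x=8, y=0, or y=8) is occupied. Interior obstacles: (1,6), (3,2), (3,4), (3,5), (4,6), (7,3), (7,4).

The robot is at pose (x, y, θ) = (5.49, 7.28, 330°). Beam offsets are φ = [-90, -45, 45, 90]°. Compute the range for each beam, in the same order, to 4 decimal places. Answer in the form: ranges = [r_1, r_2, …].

beam 1: φ=-90°, α=240°
  dir = (cos 240°, sin 240°) = (-0.5000, -0.8660); from cell (5,7)
  next x-line at t=0.9800, next y-line at t=0.3233; Δt_x=2.0000, Δt_y=1.1547
    y: enter (5,6) at t=0.3233
    x: enter (4,6) at t=0.9800 ← occupied
  → r_1 = 0.9800
beam 2: φ=-45°, α=285°
  dir = (cos 285°, sin 285°) = (0.2588, -0.9659); from cell (5,7)
  next x-line at t=1.9705, next y-line at t=0.2899; Δt_x=3.8637, Δt_y=1.0353
    y: enter (5,6) at t=0.2899
    y: enter (5,5) at t=1.3252
    x: enter (6,5) at t=1.9705
    y: enter (6,4) at t=2.3604
    y: enter (6,3) at t=3.3957
    y: enter (6,2) at t=4.4310
    y: enter (6,1) at t=5.4663
    x: enter (7,1) at t=5.8342
    y: enter (7,0) at t=6.5015 ← occupied
  → r_2 = 6.5015
beam 3: φ=45°, α=15°
  dir = (cos 15°, sin 15°) = (0.9659, 0.2588); from cell (5,7)
  next x-line at t=0.5280, next y-line at t=2.7819; Δt_x=1.0353, Δt_y=3.8637
    x: enter (6,7) at t=0.5280
    x: enter (7,7) at t=1.5633
    x: enter (8,7) at t=2.5985 ← occupied
  → r_3 = 2.5985
beam 4: φ=90°, α=60°
  dir = (cos 60°, sin 60°) = (0.5000, 0.8660); from cell (5,7)
  next x-line at t=1.0200, next y-line at t=0.8314; Δt_x=2.0000, Δt_y=1.1547
    y: enter (5,8) at t=0.8314 ← occupied
  → r_4 = 0.8314

ranges = [0.9800, 6.5015, 2.5985, 0.8314]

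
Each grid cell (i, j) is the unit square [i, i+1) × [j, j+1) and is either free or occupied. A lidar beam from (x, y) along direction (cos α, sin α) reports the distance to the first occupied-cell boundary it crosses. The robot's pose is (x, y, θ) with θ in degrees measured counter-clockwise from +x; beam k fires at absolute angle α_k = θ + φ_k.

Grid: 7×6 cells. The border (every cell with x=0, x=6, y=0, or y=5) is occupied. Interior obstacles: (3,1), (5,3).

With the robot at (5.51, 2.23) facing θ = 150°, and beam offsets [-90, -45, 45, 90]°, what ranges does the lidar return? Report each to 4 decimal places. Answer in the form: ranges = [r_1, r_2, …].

beam 1: φ=-90°, α=60°
  d=(0.5000,0.8660)  start (5,2)  tX=0.9800 tY=0.8891  stride 1/|dx|=2.0000 1/|dy|=1.1547
    cross y-line → (5,3), t=0.8891 (wall)
  → r_1 = 0.8891
beam 2: φ=-45°, α=105°
  d=(-0.2588,0.9659)  start (5,2)  tX=1.9705 tY=0.7972  stride 1/|dx|=3.8637 1/|dy|=1.0353
    cross y-line → (5,3), t=0.7972 (wall)
  → r_2 = 0.7972
beam 3: φ=45°, α=195°
  d=(-0.9659,-0.2588)  start (5,2)  tX=0.5280 tY=0.8887  stride 1/|dx|=1.0353 1/|dy|=3.8637
    cross x-line → (4,2), t=0.5280
    cross y-line → (4,1), t=0.8887
    cross x-line → (3,1), t=1.5633 (wall)
  → r_3 = 1.5633
beam 4: φ=90°, α=240°
  d=(-0.5000,-0.8660)  start (5,2)  tX=1.0200 tY=0.2656  stride 1/|dx|=2.0000 1/|dy|=1.1547
    cross y-line → (5,1), t=0.2656
    cross x-line → (4,1), t=1.0200
    cross y-line → (4,0), t=1.4203 (wall)
  → r_4 = 1.4203

ranges = [0.8891, 0.7972, 1.5633, 1.4203]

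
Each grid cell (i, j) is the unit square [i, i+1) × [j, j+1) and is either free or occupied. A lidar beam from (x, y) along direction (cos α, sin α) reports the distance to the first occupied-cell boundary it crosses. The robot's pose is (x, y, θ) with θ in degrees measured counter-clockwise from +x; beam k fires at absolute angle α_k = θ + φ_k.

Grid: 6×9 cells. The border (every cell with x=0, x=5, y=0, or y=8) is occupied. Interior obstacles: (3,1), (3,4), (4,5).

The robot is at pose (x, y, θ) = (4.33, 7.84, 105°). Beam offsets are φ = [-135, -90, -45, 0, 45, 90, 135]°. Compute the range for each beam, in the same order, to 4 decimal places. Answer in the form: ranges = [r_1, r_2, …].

ranges = [0.7736, 0.6182, 0.1848, 0.1656, 0.3200, 3.4475, 6.6600]

beam 1: φ=-135°, α=330°
  cosα=0.8660 sinα=-0.5000 | (4,7) | tMaxX 0.7736 tMaxY 1.6800 | tΔX 1.1547 tΔY 2.0000
    t=0.7736 [x] (5,7) — stop
  → r_1 = 0.7736
beam 2: φ=-90°, α=15°
  cosα=0.9659 sinα=0.2588 | (4,7) | tMaxX 0.6936 tMaxY 0.6182 | tΔX 1.0353 tΔY 3.8637
    t=0.6182 [y] (4,8) — stop
  → r_2 = 0.6182
beam 3: φ=-45°, α=60°
  cosα=0.5000 sinα=0.8660 | (4,7) | tMaxX 1.3400 tMaxY 0.1848 | tΔX 2.0000 tΔY 1.1547
    t=0.1848 [y] (4,8) — stop
  → r_3 = 0.1848
beam 4: φ=0°, α=105°
  cosα=-0.2588 sinα=0.9659 | (4,7) | tMaxX 1.2750 tMaxY 0.1656 | tΔX 3.8637 tΔY 1.0353
    t=0.1656 [y] (4,8) — stop
  → r_4 = 0.1656
beam 5: φ=45°, α=150°
  cosα=-0.8660 sinα=0.5000 | (4,7) | tMaxX 0.3811 tMaxY 0.3200 | tΔX 1.1547 tΔY 2.0000
    t=0.3200 [y] (4,8) — stop
  → r_5 = 0.3200
beam 6: φ=90°, α=195°
  cosα=-0.9659 sinα=-0.2588 | (4,7) | tMaxX 0.3416 tMaxY 3.2455 | tΔX 1.0353 tΔY 3.8637
    t=0.3416 [x] (3,7)
    t=1.3769 [x] (2,7)
    t=2.4122 [x] (1,7)
    t=3.2455 [y] (1,6)
    t=3.4475 [x] (0,6) — stop
  → r_6 = 3.4475
beam 7: φ=135°, α=240°
  cosα=-0.5000 sinα=-0.8660 | (4,7) | tMaxX 0.6600 tMaxY 0.9699 | tΔX 2.0000 tΔY 1.1547
    t=0.6600 [x] (3,7)
    t=0.9699 [y] (3,6)
    t=2.1246 [y] (3,5)
    t=2.6600 [x] (2,5)
    t=3.2793 [y] (2,4)
    t=4.4341 [y] (2,3)
    t=4.6600 [x] (1,3)
    t=5.5888 [y] (1,2)
    t=6.6600 [x] (0,2) — stop
  → r_7 = 6.6600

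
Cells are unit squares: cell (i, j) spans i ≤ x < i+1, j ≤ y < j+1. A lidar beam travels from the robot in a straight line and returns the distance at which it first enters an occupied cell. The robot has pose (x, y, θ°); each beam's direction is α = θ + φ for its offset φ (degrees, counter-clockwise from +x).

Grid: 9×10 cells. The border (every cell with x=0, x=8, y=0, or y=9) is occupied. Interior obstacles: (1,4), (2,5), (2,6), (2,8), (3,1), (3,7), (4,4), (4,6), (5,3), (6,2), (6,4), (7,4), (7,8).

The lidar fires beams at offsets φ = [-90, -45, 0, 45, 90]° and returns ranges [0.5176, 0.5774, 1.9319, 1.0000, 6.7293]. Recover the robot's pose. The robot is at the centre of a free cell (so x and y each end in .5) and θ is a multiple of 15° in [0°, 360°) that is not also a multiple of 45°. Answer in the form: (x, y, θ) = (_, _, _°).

Candidates: 43 free-cell centres × 16 headings = 688 poses. Raycast each; keep the one whose scan matches to 4 dp.
  (1.5, 3.5, 105°): beam 1 = 2.5882 ≠ 0.5176 ✗
  (1.5, 3.5, 240°): beam 1 = 0.5774 ≠ 0.5176 ✗
  (7.5, 2.5, 195°): beam 1 = 1.5529 ≠ 0.5176 ✗
  (2.5, 1.5, 330°): beam 1 = 0.5774 ≠ 0.5176 ✗
  …
  (7.5, 1.5, 75°): r_1=0.5176, r_2=0.5774, r_3=1.9319, r_4=1.0000, r_5=6.7293 — all match ✓
No second candidate reproduces the full scan.

(x, y, θ) = (7.5, 1.5, 75°)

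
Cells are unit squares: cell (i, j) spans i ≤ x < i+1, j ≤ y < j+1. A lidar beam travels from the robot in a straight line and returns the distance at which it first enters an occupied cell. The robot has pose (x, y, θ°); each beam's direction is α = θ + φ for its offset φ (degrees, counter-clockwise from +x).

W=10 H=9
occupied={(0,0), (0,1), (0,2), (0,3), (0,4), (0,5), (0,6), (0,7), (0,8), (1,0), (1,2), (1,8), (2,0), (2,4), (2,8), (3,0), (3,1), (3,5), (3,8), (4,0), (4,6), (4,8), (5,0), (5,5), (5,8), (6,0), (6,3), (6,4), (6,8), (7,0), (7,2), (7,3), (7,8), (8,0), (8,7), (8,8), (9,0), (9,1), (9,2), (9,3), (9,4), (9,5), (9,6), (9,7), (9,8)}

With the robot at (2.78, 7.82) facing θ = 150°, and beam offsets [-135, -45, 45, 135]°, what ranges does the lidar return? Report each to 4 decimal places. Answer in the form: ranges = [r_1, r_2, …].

beam 1: φ=-135°, α=15°
  d=(0.9659,0.2588)  start (2,7)  tX=0.2278 tY=0.6955  stride 1/|dx|=1.0353 1/|dy|=3.8637
    cross x-line → (3,7), t=0.2278
    cross y-line → (3,8), t=0.6955 (wall)
  → r_1 = 0.6955
beam 2: φ=-45°, α=105°
  d=(-0.2588,0.9659)  start (2,7)  tX=3.0137 tY=0.1863  stride 1/|dx|=3.8637 1/|dy|=1.0353
    cross y-line → (2,8), t=0.1863 (wall)
  → r_2 = 0.1863
beam 3: φ=45°, α=195°
  d=(-0.9659,-0.2588)  start (2,7)  tX=0.8075 tY=3.1682  stride 1/|dx|=1.0353 1/|dy|=3.8637
    cross x-line → (1,7), t=0.8075
    cross x-line → (0,7), t=1.8428 (wall)
  → r_3 = 1.8428
beam 4: φ=135°, α=285°
  d=(0.2588,-0.9659)  start (2,7)  tX=0.8500 tY=0.8489  stride 1/|dx|=3.8637 1/|dy|=1.0353
    cross y-line → (2,6), t=0.8489
    cross x-line → (3,6), t=0.8500
    cross y-line → (3,5), t=1.8842 (wall)
  → r_4 = 1.8842

ranges = [0.6955, 0.1863, 1.8428, 1.8842]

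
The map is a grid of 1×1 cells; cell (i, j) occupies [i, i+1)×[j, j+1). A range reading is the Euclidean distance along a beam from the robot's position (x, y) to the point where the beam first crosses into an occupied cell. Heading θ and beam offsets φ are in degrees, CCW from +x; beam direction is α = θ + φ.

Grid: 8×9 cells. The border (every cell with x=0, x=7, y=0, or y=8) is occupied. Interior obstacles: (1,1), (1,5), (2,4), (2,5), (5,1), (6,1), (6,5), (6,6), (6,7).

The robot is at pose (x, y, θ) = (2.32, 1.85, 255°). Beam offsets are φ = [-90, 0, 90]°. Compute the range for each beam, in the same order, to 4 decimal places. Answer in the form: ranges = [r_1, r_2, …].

beam 1: φ=-90°, α=165°
  cosα=-0.9659 sinα=0.2588 | (2,1) | tMaxX 0.3313 tMaxY 0.5796 | tΔX 1.0353 tΔY 3.8637
    t=0.3313 [x] (1,1) — stop
  → r_1 = 0.3313
beam 2: φ=0°, α=255°
  cosα=-0.2588 sinα=-0.9659 | (2,1) | tMaxX 1.2364 tMaxY 0.8800 | tΔX 3.8637 tΔY 1.0353
    t=0.8800 [y] (2,0) — stop
  → r_2 = 0.8800
beam 3: φ=90°, α=345°
  cosα=0.9659 sinα=-0.2588 | (2,1) | tMaxX 0.7040 tMaxY 3.2841 | tΔX 1.0353 tΔY 3.8637
    t=0.7040 [x] (3,1)
    t=1.7393 [x] (4,1)
    t=2.7745 [x] (5,1) — stop
  → r_3 = 2.7745

ranges = [0.3313, 0.8800, 2.7745]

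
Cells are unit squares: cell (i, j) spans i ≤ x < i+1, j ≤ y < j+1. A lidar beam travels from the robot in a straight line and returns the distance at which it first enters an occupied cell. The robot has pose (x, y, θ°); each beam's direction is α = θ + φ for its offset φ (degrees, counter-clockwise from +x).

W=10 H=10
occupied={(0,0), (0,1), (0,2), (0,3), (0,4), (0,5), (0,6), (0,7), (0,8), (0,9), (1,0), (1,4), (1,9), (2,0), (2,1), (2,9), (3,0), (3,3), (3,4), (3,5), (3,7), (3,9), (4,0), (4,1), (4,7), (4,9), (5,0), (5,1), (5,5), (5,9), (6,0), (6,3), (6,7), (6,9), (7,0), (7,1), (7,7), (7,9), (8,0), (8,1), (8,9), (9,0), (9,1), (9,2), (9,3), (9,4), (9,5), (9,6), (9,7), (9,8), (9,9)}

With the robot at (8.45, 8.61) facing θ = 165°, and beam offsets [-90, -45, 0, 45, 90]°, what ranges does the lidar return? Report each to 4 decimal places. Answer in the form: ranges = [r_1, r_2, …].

beam 1: φ=-90°, α=75°
  dir = (cos 75°, sin 75°) = (0.2588, 0.9659); from cell (8,8)
  next x-line at t=2.1250, next y-line at t=0.4038; Δt_x=3.8637, Δt_y=1.0353
    y: enter (8,9) at t=0.4038 ← occupied
  → r_1 = 0.4038
beam 2: φ=-45°, α=120°
  dir = (cos 120°, sin 120°) = (-0.5000, 0.8660); from cell (8,8)
  next x-line at t=0.9000, next y-line at t=0.4503; Δt_x=2.0000, Δt_y=1.1547
    y: enter (8,9) at t=0.4503 ← occupied
  → r_2 = 0.4503
beam 3: φ=0°, α=165°
  dir = (cos 165°, sin 165°) = (-0.9659, 0.2588); from cell (8,8)
  next x-line at t=0.4659, next y-line at t=1.5068; Δt_x=1.0353, Δt_y=3.8637
    x: enter (7,8) at t=0.4659
    x: enter (6,8) at t=1.5012
    y: enter (6,9) at t=1.5068 ← occupied
  → r_3 = 1.5068
beam 4: φ=45°, α=210°
  dir = (cos 210°, sin 210°) = (-0.8660, -0.5000); from cell (8,8)
  next x-line at t=0.5196, next y-line at t=1.2200; Δt_x=1.1547, Δt_y=2.0000
    x: enter (7,8) at t=0.5196
    y: enter (7,7) at t=1.2200 ← occupied
  → r_4 = 1.2200
beam 5: φ=90°, α=255°
  dir = (cos 255°, sin 255°) = (-0.2588, -0.9659); from cell (8,8)
  next x-line at t=1.7387, next y-line at t=0.6315; Δt_x=3.8637, Δt_y=1.0353
    y: enter (8,7) at t=0.6315
    y: enter (8,6) at t=1.6668
    x: enter (7,6) at t=1.7387
    y: enter (7,5) at t=2.7021
    y: enter (7,4) at t=3.7373
    y: enter (7,3) at t=4.7726
    x: enter (6,3) at t=5.6024 ← occupied
  → r_5 = 5.6024

ranges = [0.4038, 0.4503, 1.5068, 1.2200, 5.6024]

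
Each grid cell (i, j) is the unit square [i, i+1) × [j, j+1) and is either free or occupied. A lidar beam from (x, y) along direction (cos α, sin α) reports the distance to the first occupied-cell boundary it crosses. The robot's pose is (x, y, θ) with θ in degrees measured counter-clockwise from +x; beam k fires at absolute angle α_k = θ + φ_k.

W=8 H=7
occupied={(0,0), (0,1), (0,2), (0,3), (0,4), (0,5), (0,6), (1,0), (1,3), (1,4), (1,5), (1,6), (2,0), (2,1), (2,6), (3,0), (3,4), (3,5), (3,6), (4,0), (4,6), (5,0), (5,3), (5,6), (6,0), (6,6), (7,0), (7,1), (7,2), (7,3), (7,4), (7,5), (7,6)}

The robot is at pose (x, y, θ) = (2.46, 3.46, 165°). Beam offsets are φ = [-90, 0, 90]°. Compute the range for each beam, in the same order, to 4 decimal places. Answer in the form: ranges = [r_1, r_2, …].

beam 1: φ=-90°, α=75°
  d=(0.2588,0.9659)  start (2,3)  tX=2.0864 tY=0.5590  stride 1/|dx|=3.8637 1/|dy|=1.0353
    cross y-line → (2,4), t=0.5590
    cross y-line → (2,5), t=1.5943
    cross x-line → (3,5), t=2.0864 (wall)
  → r_1 = 2.0864
beam 2: φ=0°, α=165°
  d=(-0.9659,0.2588)  start (2,3)  tX=0.4762 tY=2.0864  stride 1/|dx|=1.0353 1/|dy|=3.8637
    cross x-line → (1,3), t=0.4762 (wall)
  → r_2 = 0.4762
beam 3: φ=90°, α=255°
  d=(-0.2588,-0.9659)  start (2,3)  tX=1.7773 tY=0.4762  stride 1/|dx|=3.8637 1/|dy|=1.0353
    cross y-line → (2,2), t=0.4762
    cross y-line → (2,1), t=1.5115 (wall)
  → r_3 = 1.5115

ranges = [2.0864, 0.4762, 1.5115]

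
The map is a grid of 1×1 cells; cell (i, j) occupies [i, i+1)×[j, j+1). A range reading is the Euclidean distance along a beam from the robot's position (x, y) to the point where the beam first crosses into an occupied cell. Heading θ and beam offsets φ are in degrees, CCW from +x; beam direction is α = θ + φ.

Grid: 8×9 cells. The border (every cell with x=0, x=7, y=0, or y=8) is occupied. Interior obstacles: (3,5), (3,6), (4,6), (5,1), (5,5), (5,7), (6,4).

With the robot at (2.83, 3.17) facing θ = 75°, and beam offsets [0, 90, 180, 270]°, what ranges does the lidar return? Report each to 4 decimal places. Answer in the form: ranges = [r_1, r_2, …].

ranges = [1.8946, 1.8946, 2.2465, 4.3171]

beam 1: φ=0°, α=75°
  d=(0.2588,0.9659)  start (2,3)  tX=0.6568 tY=0.8593  stride 1/|dx|=3.8637 1/|dy|=1.0353
    cross x-line → (3,3), t=0.6568
    cross y-line → (3,4), t=0.8593
    cross y-line → (3,5), t=1.8946 (wall)
  → r_1 = 1.8946
beam 2: φ=90°, α=165°
  d=(-0.9659,0.2588)  start (2,3)  tX=0.8593 tY=3.2069  stride 1/|dx|=1.0353 1/|dy|=3.8637
    cross x-line → (1,3), t=0.8593
    cross x-line → (0,3), t=1.8946 (wall)
  → r_2 = 1.8946
beam 3: φ=180°, α=255°
  d=(-0.2588,-0.9659)  start (2,3)  tX=3.2069 tY=0.1760  stride 1/|dx|=3.8637 1/|dy|=1.0353
    cross y-line → (2,2), t=0.1760
    cross y-line → (2,1), t=1.2113
    cross y-line → (2,0), t=2.2465 (wall)
  → r_3 = 2.2465
beam 4: φ=270°, α=345°
  d=(0.9659,-0.2588)  start (2,3)  tX=0.1760 tY=0.6568  stride 1/|dx|=1.0353 1/|dy|=3.8637
    cross x-line → (3,3), t=0.1760
    cross y-line → (3,2), t=0.6568
    cross x-line → (4,2), t=1.2113
    cross x-line → (5,2), t=2.2465
    cross x-line → (6,2), t=3.2818
    cross x-line → (7,2), t=4.3171 (wall)
  → r_4 = 4.3171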